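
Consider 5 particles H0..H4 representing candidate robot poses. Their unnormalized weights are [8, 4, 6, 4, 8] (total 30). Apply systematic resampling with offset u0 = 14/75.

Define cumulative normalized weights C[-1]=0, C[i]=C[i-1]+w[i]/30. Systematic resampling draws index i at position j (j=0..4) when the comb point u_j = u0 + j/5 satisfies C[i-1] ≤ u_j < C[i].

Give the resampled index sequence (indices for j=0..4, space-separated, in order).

0 1 2 4 4

C = [4/15, 2/5, 3/5, 11/15, 1]
j=0: u_0=14/75 ∈ [0, 4/15) → index 0
j=1: u_1=29/75 ∈ [4/15, 2/5) → index 1
j=2: u_2=44/75 ∈ [2/5, 3/5) → index 2
j=3: u_3=59/75 ∈ [11/15, 1) → index 4
j=4: u_4=74/75 ∈ [11/15, 1) → index 4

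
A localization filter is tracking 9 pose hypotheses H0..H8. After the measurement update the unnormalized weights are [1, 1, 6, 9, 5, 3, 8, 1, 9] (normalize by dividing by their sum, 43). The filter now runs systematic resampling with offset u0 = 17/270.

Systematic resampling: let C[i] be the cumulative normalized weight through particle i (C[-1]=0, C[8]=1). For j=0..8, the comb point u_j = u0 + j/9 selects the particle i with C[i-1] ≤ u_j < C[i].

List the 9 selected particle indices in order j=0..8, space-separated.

2 2 3 4 4 6 6 8 8

C = [1/43, 2/43, 8/43, 17/43, 22/43, 25/43, 33/43, 34/43, 1]
j=0: u_0=17/270 ∈ [2/43, 8/43) → index 2
j=1: u_1=47/270 ∈ [2/43, 8/43) → index 2
j=2: u_2=77/270 ∈ [8/43, 17/43) → index 3
j=3: u_3=107/270 ∈ [17/43, 22/43) → index 4
j=4: u_4=137/270 ∈ [17/43, 22/43) → index 4
j=5: u_5=167/270 ∈ [25/43, 33/43) → index 6
j=6: u_6=197/270 ∈ [25/43, 33/43) → index 6
j=7: u_7=227/270 ∈ [34/43, 1) → index 8
j=8: u_8=257/270 ∈ [34/43, 1) → index 8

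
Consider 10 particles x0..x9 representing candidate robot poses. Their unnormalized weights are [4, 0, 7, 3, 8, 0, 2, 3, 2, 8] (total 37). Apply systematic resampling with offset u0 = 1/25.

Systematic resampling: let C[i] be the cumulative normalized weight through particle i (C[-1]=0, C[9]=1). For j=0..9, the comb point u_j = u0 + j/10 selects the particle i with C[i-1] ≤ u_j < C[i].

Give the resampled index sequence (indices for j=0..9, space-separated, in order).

0 2 2 3 4 4 6 8 9 9

C = [4/37, 4/37, 11/37, 14/37, 22/37, 22/37, 24/37, 27/37, 29/37, 1]
j=0: u_0=1/25 ∈ [0, 4/37) → index 0
j=1: u_1=7/50 ∈ [4/37, 11/37) → index 2
j=2: u_2=6/25 ∈ [4/37, 11/37) → index 2
j=3: u_3=17/50 ∈ [11/37, 14/37) → index 3
j=4: u_4=11/25 ∈ [14/37, 22/37) → index 4
j=5: u_5=27/50 ∈ [14/37, 22/37) → index 4
j=6: u_6=16/25 ∈ [22/37, 24/37) → index 6
j=7: u_7=37/50 ∈ [27/37, 29/37) → index 8
j=8: u_8=21/25 ∈ [29/37, 1) → index 9
j=9: u_9=47/50 ∈ [29/37, 1) → index 9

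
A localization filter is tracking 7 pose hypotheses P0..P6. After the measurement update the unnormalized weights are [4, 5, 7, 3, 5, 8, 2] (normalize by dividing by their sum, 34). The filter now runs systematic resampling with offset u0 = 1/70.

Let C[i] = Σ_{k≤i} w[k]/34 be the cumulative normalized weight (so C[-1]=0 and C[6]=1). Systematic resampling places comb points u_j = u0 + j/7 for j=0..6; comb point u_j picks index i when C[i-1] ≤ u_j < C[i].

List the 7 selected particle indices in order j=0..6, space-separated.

C = [2/17, 9/34, 8/17, 19/34, 12/17, 16/17, 1]
j=0: u_0=1/70 ∈ [0, 2/17) → index 0
j=1: u_1=11/70 ∈ [2/17, 9/34) → index 1
j=2: u_2=3/10 ∈ [9/34, 8/17) → index 2
j=3: u_3=31/70 ∈ [9/34, 8/17) → index 2
j=4: u_4=41/70 ∈ [19/34, 12/17) → index 4
j=5: u_5=51/70 ∈ [12/17, 16/17) → index 5
j=6: u_6=61/70 ∈ [12/17, 16/17) → index 5

0 1 2 2 4 5 5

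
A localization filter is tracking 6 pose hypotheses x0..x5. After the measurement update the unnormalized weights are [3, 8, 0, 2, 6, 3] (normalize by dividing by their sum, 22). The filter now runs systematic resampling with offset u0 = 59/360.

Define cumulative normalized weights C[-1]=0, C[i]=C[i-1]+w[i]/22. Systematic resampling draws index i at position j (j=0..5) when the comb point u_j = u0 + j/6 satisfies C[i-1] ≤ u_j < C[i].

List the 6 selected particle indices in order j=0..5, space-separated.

1 1 1 4 4 5

C = [3/22, 1/2, 1/2, 13/22, 19/22, 1]
j=0: u_0=59/360 ∈ [3/22, 1/2) → index 1
j=1: u_1=119/360 ∈ [3/22, 1/2) → index 1
j=2: u_2=179/360 ∈ [3/22, 1/2) → index 1
j=3: u_3=239/360 ∈ [13/22, 19/22) → index 4
j=4: u_4=299/360 ∈ [13/22, 19/22) → index 4
j=5: u_5=359/360 ∈ [19/22, 1) → index 5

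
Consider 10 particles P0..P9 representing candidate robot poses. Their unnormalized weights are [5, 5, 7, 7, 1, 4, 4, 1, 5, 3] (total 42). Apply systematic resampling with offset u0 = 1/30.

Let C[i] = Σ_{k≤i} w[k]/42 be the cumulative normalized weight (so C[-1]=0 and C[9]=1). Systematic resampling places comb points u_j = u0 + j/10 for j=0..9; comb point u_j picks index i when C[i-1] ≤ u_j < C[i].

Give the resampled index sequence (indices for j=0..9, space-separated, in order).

0 1 1 2 3 3 5 6 8 9

C = [5/42, 5/21, 17/42, 4/7, 25/42, 29/42, 11/14, 17/21, 13/14, 1]
j=0: u_0=1/30 ∈ [0, 5/42) → index 0
j=1: u_1=2/15 ∈ [5/42, 5/21) → index 1
j=2: u_2=7/30 ∈ [5/42, 5/21) → index 1
j=3: u_3=1/3 ∈ [5/21, 17/42) → index 2
j=4: u_4=13/30 ∈ [17/42, 4/7) → index 3
j=5: u_5=8/15 ∈ [17/42, 4/7) → index 3
j=6: u_6=19/30 ∈ [25/42, 29/42) → index 5
j=7: u_7=11/15 ∈ [29/42, 11/14) → index 6
j=8: u_8=5/6 ∈ [17/21, 13/14) → index 8
j=9: u_9=14/15 ∈ [13/14, 1) → index 9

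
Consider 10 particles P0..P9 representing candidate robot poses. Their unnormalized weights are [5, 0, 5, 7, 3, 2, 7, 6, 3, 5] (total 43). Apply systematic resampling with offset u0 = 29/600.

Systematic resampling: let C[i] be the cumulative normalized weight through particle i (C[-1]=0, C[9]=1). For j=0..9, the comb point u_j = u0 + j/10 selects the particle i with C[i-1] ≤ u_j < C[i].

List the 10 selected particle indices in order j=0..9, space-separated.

0 2 3 3 4 6 6 7 8 9

C = [5/43, 5/43, 10/43, 17/43, 20/43, 22/43, 29/43, 35/43, 38/43, 1]
j=0: u_0=29/600 ∈ [0, 5/43) → index 0
j=1: u_1=89/600 ∈ [5/43, 10/43) → index 2
j=2: u_2=149/600 ∈ [10/43, 17/43) → index 3
j=3: u_3=209/600 ∈ [10/43, 17/43) → index 3
j=4: u_4=269/600 ∈ [17/43, 20/43) → index 4
j=5: u_5=329/600 ∈ [22/43, 29/43) → index 6
j=6: u_6=389/600 ∈ [22/43, 29/43) → index 6
j=7: u_7=449/600 ∈ [29/43, 35/43) → index 7
j=8: u_8=509/600 ∈ [35/43, 38/43) → index 8
j=9: u_9=569/600 ∈ [38/43, 1) → index 9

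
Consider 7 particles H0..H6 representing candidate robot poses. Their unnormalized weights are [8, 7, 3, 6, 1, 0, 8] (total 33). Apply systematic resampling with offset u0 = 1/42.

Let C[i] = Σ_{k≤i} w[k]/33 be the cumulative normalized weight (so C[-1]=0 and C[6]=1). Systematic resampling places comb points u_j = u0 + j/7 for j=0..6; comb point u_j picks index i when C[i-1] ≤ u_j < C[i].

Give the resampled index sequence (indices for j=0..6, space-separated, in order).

C = [8/33, 5/11, 6/11, 8/11, 25/33, 25/33, 1]
j=0: u_0=1/42 ∈ [0, 8/33) → index 0
j=1: u_1=1/6 ∈ [0, 8/33) → index 0
j=2: u_2=13/42 ∈ [8/33, 5/11) → index 1
j=3: u_3=19/42 ∈ [8/33, 5/11) → index 1
j=4: u_4=25/42 ∈ [6/11, 8/11) → index 3
j=5: u_5=31/42 ∈ [8/11, 25/33) → index 4
j=6: u_6=37/42 ∈ [25/33, 1) → index 6

0 0 1 1 3 4 6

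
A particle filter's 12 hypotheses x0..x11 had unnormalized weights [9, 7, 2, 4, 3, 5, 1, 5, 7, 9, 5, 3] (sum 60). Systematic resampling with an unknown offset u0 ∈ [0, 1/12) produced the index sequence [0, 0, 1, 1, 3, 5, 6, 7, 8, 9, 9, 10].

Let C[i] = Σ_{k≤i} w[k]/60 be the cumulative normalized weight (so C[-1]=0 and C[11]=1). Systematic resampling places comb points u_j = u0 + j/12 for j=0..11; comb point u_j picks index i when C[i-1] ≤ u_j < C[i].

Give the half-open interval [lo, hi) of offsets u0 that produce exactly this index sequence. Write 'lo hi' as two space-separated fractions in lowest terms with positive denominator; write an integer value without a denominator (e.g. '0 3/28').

0 1/60

C = [3/20, 4/15, 3/10, 11/30, 5/12, 1/2, 31/60, 3/5, 43/60, 13/15, 19/20, 1]
j=0 picked index 0: u0 ∈ [0, 3/20)
j=1 picked index 0: u0 ∈ [-1/12, 1/15)
j=2 picked index 1: u0 ∈ [-1/60, 1/10)
j=3 picked index 1: u0 ∈ [-1/10, 1/60)
j=4 picked index 3: u0 ∈ [-1/30, 1/30)
j=5 picked index 5: u0 ∈ [0, 1/12)
j=6 picked index 6: u0 ∈ [0, 1/60)
j=7 picked index 7: u0 ∈ [-1/15, 1/60)
j=8 picked index 8: u0 ∈ [-1/15, 1/20)
j=9 picked index 9: u0 ∈ [-1/30, 7/60)
j=10 picked index 9: u0 ∈ [-7/60, 1/30)
j=11 picked index 10: u0 ∈ [-1/20, 1/30)
intersection: [0, 1/60)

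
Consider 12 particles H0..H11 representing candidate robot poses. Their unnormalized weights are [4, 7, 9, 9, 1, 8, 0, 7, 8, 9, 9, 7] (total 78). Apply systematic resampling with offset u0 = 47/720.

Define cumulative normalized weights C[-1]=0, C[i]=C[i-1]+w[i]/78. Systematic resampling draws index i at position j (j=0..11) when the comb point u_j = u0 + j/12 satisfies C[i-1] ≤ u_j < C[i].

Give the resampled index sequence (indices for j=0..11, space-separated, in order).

C = [2/39, 11/78, 10/39, 29/78, 5/13, 19/39, 19/39, 15/26, 53/78, 31/39, 71/78, 1]
j=0: u_0=47/720 ∈ [2/39, 11/78) → index 1
j=1: u_1=107/720 ∈ [11/78, 10/39) → index 2
j=2: u_2=167/720 ∈ [11/78, 10/39) → index 2
j=3: u_3=227/720 ∈ [10/39, 29/78) → index 3
j=4: u_4=287/720 ∈ [5/13, 19/39) → index 5
j=5: u_5=347/720 ∈ [5/13, 19/39) → index 5
j=6: u_6=407/720 ∈ [19/39, 15/26) → index 7
j=7: u_7=467/720 ∈ [15/26, 53/78) → index 8
j=8: u_8=527/720 ∈ [53/78, 31/39) → index 9
j=9: u_9=587/720 ∈ [31/39, 71/78) → index 10
j=10: u_10=647/720 ∈ [31/39, 71/78) → index 10
j=11: u_11=707/720 ∈ [71/78, 1) → index 11

1 2 2 3 5 5 7 8 9 10 10 11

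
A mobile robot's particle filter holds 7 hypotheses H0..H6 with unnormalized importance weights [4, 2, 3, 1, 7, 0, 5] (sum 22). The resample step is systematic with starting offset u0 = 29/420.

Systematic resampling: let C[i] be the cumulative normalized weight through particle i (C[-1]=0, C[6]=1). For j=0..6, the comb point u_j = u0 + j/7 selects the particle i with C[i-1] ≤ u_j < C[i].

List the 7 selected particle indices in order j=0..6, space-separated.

C = [2/11, 3/11, 9/22, 5/11, 17/22, 17/22, 1]
j=0: u_0=29/420 ∈ [0, 2/11) → index 0
j=1: u_1=89/420 ∈ [2/11, 3/11) → index 1
j=2: u_2=149/420 ∈ [3/11, 9/22) → index 2
j=3: u_3=209/420 ∈ [5/11, 17/22) → index 4
j=4: u_4=269/420 ∈ [5/11, 17/22) → index 4
j=5: u_5=47/60 ∈ [17/22, 1) → index 6
j=6: u_6=389/420 ∈ [17/22, 1) → index 6

0 1 2 4 4 6 6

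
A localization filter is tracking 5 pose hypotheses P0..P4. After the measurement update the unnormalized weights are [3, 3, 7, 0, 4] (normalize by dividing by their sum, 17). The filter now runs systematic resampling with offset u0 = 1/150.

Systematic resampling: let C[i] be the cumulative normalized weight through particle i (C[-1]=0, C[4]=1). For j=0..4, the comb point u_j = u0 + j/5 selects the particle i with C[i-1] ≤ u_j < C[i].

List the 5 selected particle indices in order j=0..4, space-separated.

0 1 2 2 4

C = [3/17, 6/17, 13/17, 13/17, 1]
j=0: u_0=1/150 ∈ [0, 3/17) → index 0
j=1: u_1=31/150 ∈ [3/17, 6/17) → index 1
j=2: u_2=61/150 ∈ [6/17, 13/17) → index 2
j=3: u_3=91/150 ∈ [6/17, 13/17) → index 2
j=4: u_4=121/150 ∈ [13/17, 1) → index 4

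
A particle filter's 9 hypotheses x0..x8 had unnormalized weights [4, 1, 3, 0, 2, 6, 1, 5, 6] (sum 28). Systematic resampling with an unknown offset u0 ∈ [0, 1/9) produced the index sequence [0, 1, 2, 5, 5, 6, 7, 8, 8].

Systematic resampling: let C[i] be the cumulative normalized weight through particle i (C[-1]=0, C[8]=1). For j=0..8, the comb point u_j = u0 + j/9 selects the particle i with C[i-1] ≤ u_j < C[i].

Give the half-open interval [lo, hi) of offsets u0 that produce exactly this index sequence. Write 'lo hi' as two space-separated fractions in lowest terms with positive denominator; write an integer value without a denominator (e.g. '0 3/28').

2/63 13/252

C = [1/7, 5/28, 2/7, 2/7, 5/14, 4/7, 17/28, 11/14, 1]
j=0 picked index 0: u0 ∈ [0, 1/7)
j=1 picked index 1: u0 ∈ [2/63, 17/252)
j=2 picked index 2: u0 ∈ [-11/252, 4/63)
j=3 picked index 5: u0 ∈ [1/42, 5/21)
j=4 picked index 5: u0 ∈ [-11/126, 8/63)
j=5 picked index 6: u0 ∈ [1/63, 13/252)
j=6 picked index 7: u0 ∈ [-5/84, 5/42)
j=7 picked index 8: u0 ∈ [1/126, 2/9)
j=8 picked index 8: u0 ∈ [-13/126, 1/9)
intersection: [2/63, 13/252)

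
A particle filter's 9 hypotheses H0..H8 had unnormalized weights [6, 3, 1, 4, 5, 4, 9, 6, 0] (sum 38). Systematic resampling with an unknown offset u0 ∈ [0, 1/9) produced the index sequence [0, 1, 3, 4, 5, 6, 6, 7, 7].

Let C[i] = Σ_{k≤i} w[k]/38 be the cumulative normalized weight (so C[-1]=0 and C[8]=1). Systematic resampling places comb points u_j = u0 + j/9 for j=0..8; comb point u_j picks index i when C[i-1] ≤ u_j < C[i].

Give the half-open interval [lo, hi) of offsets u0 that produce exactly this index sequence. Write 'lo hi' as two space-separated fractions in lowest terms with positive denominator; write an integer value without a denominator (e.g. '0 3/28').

11/171 1/9

C = [3/19, 9/38, 5/19, 7/19, 1/2, 23/38, 16/19, 1, 1]
j=0 picked index 0: u0 ∈ [0, 3/19)
j=1 picked index 1: u0 ∈ [8/171, 43/342)
j=2 picked index 3: u0 ∈ [7/171, 25/171)
j=3 picked index 4: u0 ∈ [2/57, 1/6)
j=4 picked index 5: u0 ∈ [1/18, 55/342)
j=5 picked index 6: u0 ∈ [17/342, 49/171)
j=6 picked index 6: u0 ∈ [-7/114, 10/57)
j=7 picked index 7: u0 ∈ [11/171, 2/9)
j=8 picked index 7: u0 ∈ [-8/171, 1/9)
intersection: [11/171, 1/9)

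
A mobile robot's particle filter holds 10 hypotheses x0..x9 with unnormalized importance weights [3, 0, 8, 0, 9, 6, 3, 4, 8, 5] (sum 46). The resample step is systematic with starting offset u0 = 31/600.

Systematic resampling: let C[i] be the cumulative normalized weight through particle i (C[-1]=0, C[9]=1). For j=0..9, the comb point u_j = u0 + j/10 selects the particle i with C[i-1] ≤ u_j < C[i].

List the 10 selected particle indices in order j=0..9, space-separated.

0 2 4 4 5 5 7 8 8 9

C = [3/46, 3/46, 11/46, 11/46, 10/23, 13/23, 29/46, 33/46, 41/46, 1]
j=0: u_0=31/600 ∈ [0, 3/46) → index 0
j=1: u_1=91/600 ∈ [3/46, 11/46) → index 2
j=2: u_2=151/600 ∈ [11/46, 10/23) → index 4
j=3: u_3=211/600 ∈ [11/46, 10/23) → index 4
j=4: u_4=271/600 ∈ [10/23, 13/23) → index 5
j=5: u_5=331/600 ∈ [10/23, 13/23) → index 5
j=6: u_6=391/600 ∈ [29/46, 33/46) → index 7
j=7: u_7=451/600 ∈ [33/46, 41/46) → index 8
j=8: u_8=511/600 ∈ [33/46, 41/46) → index 8
j=9: u_9=571/600 ∈ [41/46, 1) → index 9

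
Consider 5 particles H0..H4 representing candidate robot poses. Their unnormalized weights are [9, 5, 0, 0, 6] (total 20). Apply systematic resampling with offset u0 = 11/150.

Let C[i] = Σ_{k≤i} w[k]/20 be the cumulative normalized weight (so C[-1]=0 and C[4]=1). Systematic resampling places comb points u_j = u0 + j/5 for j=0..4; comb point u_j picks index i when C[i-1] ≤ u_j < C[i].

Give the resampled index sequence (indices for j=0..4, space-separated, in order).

C = [9/20, 7/10, 7/10, 7/10, 1]
j=0: u_0=11/150 ∈ [0, 9/20) → index 0
j=1: u_1=41/150 ∈ [0, 9/20) → index 0
j=2: u_2=71/150 ∈ [9/20, 7/10) → index 1
j=3: u_3=101/150 ∈ [9/20, 7/10) → index 1
j=4: u_4=131/150 ∈ [7/10, 1) → index 4

0 0 1 1 4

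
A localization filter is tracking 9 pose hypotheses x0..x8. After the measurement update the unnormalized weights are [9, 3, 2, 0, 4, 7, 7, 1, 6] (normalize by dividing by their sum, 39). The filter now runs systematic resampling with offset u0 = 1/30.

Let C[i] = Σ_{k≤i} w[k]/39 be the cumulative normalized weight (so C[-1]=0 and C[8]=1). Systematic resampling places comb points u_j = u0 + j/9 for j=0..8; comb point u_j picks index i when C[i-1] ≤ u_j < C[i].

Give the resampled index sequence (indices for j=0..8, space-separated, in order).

0 0 1 4 5 5 6 6 8

C = [3/13, 4/13, 14/39, 14/39, 6/13, 25/39, 32/39, 11/13, 1]
j=0: u_0=1/30 ∈ [0, 3/13) → index 0
j=1: u_1=13/90 ∈ [0, 3/13) → index 0
j=2: u_2=23/90 ∈ [3/13, 4/13) → index 1
j=3: u_3=11/30 ∈ [14/39, 6/13) → index 4
j=4: u_4=43/90 ∈ [6/13, 25/39) → index 5
j=5: u_5=53/90 ∈ [6/13, 25/39) → index 5
j=6: u_6=7/10 ∈ [25/39, 32/39) → index 6
j=7: u_7=73/90 ∈ [25/39, 32/39) → index 6
j=8: u_8=83/90 ∈ [11/13, 1) → index 8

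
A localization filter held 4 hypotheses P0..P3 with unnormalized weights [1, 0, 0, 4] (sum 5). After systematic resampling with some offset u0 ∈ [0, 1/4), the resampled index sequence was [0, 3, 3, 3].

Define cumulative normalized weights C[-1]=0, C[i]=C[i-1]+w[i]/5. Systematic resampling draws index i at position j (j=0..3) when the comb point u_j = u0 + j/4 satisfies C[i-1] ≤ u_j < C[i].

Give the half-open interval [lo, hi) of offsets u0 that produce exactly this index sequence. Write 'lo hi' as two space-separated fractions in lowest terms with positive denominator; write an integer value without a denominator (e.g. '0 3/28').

C = [1/5, 1/5, 1/5, 1]
j=0 picked index 0: u0 ∈ [0, 1/5)
j=1 picked index 3: u0 ∈ [-1/20, 3/4)
j=2 picked index 3: u0 ∈ [-3/10, 1/2)
j=3 picked index 3: u0 ∈ [-11/20, 1/4)
intersection: [0, 1/5)

0 1/5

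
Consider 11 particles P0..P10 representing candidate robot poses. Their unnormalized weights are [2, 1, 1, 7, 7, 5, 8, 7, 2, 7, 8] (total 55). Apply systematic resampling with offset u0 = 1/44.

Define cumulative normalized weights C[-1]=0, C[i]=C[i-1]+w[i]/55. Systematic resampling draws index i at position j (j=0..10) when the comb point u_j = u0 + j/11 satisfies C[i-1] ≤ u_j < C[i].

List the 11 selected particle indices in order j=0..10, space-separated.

C = [2/55, 3/55, 4/55, 1/5, 18/55, 23/55, 31/55, 38/55, 8/11, 47/55, 1]
j=0: u_0=1/44 ∈ [0, 2/55) → index 0
j=1: u_1=5/44 ∈ [4/55, 1/5) → index 3
j=2: u_2=9/44 ∈ [1/5, 18/55) → index 4
j=3: u_3=13/44 ∈ [1/5, 18/55) → index 4
j=4: u_4=17/44 ∈ [18/55, 23/55) → index 5
j=5: u_5=21/44 ∈ [23/55, 31/55) → index 6
j=6: u_6=25/44 ∈ [31/55, 38/55) → index 7
j=7: u_7=29/44 ∈ [31/55, 38/55) → index 7
j=8: u_8=3/4 ∈ [8/11, 47/55) → index 9
j=9: u_9=37/44 ∈ [8/11, 47/55) → index 9
j=10: u_10=41/44 ∈ [47/55, 1) → index 10

0 3 4 4 5 6 7 7 9 9 10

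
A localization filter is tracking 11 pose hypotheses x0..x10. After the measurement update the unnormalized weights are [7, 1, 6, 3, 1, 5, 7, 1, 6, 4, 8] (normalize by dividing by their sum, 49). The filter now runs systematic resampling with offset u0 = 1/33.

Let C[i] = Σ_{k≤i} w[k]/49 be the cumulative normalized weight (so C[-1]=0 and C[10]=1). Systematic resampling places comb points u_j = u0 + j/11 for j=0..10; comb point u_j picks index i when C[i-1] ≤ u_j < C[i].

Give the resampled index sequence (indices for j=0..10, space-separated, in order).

C = [1/7, 8/49, 2/7, 17/49, 18/49, 23/49, 30/49, 31/49, 37/49, 41/49, 1]
j=0: u_0=1/33 ∈ [0, 1/7) → index 0
j=1: u_1=4/33 ∈ [0, 1/7) → index 0
j=2: u_2=7/33 ∈ [8/49, 2/7) → index 2
j=3: u_3=10/33 ∈ [2/7, 17/49) → index 3
j=4: u_4=13/33 ∈ [18/49, 23/49) → index 5
j=5: u_5=16/33 ∈ [23/49, 30/49) → index 6
j=6: u_6=19/33 ∈ [23/49, 30/49) → index 6
j=7: u_7=2/3 ∈ [31/49, 37/49) → index 8
j=8: u_8=25/33 ∈ [37/49, 41/49) → index 9
j=9: u_9=28/33 ∈ [41/49, 1) → index 10
j=10: u_10=31/33 ∈ [41/49, 1) → index 10

0 0 2 3 5 6 6 8 9 10 10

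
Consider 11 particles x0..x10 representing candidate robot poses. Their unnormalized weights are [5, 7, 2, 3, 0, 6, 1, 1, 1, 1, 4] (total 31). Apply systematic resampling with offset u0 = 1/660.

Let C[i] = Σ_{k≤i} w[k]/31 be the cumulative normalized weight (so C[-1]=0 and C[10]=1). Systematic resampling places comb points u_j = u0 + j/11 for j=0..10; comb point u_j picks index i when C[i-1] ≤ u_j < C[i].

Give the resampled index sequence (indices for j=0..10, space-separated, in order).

C = [5/31, 12/31, 14/31, 17/31, 17/31, 23/31, 24/31, 25/31, 26/31, 27/31, 1]
j=0: u_0=1/660 ∈ [0, 5/31) → index 0
j=1: u_1=61/660 ∈ [0, 5/31) → index 0
j=2: u_2=11/60 ∈ [5/31, 12/31) → index 1
j=3: u_3=181/660 ∈ [5/31, 12/31) → index 1
j=4: u_4=241/660 ∈ [5/31, 12/31) → index 1
j=5: u_5=301/660 ∈ [14/31, 17/31) → index 3
j=6: u_6=361/660 ∈ [14/31, 17/31) → index 3
j=7: u_7=421/660 ∈ [17/31, 23/31) → index 5
j=8: u_8=481/660 ∈ [17/31, 23/31) → index 5
j=9: u_9=541/660 ∈ [25/31, 26/31) → index 8
j=10: u_10=601/660 ∈ [27/31, 1) → index 10

0 0 1 1 1 3 3 5 5 8 10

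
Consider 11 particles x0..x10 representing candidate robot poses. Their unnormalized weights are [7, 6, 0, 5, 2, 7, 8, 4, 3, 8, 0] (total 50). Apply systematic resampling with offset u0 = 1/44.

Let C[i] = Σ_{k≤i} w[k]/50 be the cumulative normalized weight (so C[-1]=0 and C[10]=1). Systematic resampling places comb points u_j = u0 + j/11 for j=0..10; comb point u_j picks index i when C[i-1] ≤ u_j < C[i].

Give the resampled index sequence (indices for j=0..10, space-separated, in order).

C = [7/50, 13/50, 13/50, 9/25, 2/5, 27/50, 7/10, 39/50, 21/25, 1, 1]
j=0: u_0=1/44 ∈ [0, 7/50) → index 0
j=1: u_1=5/44 ∈ [0, 7/50) → index 0
j=2: u_2=9/44 ∈ [7/50, 13/50) → index 1
j=3: u_3=13/44 ∈ [13/50, 9/25) → index 3
j=4: u_4=17/44 ∈ [9/25, 2/5) → index 4
j=5: u_5=21/44 ∈ [2/5, 27/50) → index 5
j=6: u_6=25/44 ∈ [27/50, 7/10) → index 6
j=7: u_7=29/44 ∈ [27/50, 7/10) → index 6
j=8: u_8=3/4 ∈ [7/10, 39/50) → index 7
j=9: u_9=37/44 ∈ [21/25, 1) → index 9
j=10: u_10=41/44 ∈ [21/25, 1) → index 9

0 0 1 3 4 5 6 6 7 9 9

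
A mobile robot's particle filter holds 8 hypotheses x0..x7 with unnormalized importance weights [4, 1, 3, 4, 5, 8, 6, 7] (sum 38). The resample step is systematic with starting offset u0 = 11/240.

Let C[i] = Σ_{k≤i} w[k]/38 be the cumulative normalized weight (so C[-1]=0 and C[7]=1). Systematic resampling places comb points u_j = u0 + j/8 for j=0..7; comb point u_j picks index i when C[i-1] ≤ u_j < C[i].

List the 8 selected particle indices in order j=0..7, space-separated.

C = [2/19, 5/38, 4/19, 6/19, 17/38, 25/38, 31/38, 1]
j=0: u_0=11/240 ∈ [0, 2/19) → index 0
j=1: u_1=41/240 ∈ [5/38, 4/19) → index 2
j=2: u_2=71/240 ∈ [4/19, 6/19) → index 3
j=3: u_3=101/240 ∈ [6/19, 17/38) → index 4
j=4: u_4=131/240 ∈ [17/38, 25/38) → index 5
j=5: u_5=161/240 ∈ [25/38, 31/38) → index 6
j=6: u_6=191/240 ∈ [25/38, 31/38) → index 6
j=7: u_7=221/240 ∈ [31/38, 1) → index 7

0 2 3 4 5 6 6 7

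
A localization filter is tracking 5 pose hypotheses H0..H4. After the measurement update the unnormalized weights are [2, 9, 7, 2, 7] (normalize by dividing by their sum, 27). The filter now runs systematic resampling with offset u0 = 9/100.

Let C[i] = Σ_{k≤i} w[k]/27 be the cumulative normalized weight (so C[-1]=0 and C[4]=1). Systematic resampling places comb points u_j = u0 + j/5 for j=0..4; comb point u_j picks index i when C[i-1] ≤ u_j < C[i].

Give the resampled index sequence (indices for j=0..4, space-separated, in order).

C = [2/27, 11/27, 2/3, 20/27, 1]
j=0: u_0=9/100 ∈ [2/27, 11/27) → index 1
j=1: u_1=29/100 ∈ [2/27, 11/27) → index 1
j=2: u_2=49/100 ∈ [11/27, 2/3) → index 2
j=3: u_3=69/100 ∈ [2/3, 20/27) → index 3
j=4: u_4=89/100 ∈ [20/27, 1) → index 4

1 1 2 3 4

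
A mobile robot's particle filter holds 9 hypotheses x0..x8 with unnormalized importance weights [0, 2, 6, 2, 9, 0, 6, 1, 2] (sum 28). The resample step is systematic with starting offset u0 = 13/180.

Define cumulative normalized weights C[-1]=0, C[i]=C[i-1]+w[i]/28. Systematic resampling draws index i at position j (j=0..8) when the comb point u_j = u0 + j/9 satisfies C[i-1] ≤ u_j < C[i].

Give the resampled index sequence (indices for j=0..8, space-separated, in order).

2 2 3 4 4 4 6 6 8

C = [0, 1/14, 2/7, 5/14, 19/28, 19/28, 25/28, 13/14, 1]
j=0: u_0=13/180 ∈ [1/14, 2/7) → index 2
j=1: u_1=11/60 ∈ [1/14, 2/7) → index 2
j=2: u_2=53/180 ∈ [2/7, 5/14) → index 3
j=3: u_3=73/180 ∈ [5/14, 19/28) → index 4
j=4: u_4=31/60 ∈ [5/14, 19/28) → index 4
j=5: u_5=113/180 ∈ [5/14, 19/28) → index 4
j=6: u_6=133/180 ∈ [19/28, 25/28) → index 6
j=7: u_7=17/20 ∈ [19/28, 25/28) → index 6
j=8: u_8=173/180 ∈ [13/14, 1) → index 8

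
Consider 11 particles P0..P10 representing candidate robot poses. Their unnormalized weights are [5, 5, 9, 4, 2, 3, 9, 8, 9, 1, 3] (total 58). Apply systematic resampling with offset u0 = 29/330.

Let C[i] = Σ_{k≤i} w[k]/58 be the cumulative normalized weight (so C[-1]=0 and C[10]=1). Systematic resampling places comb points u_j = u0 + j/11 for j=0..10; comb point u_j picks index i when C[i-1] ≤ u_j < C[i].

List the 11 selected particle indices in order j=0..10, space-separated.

1 2 2 3 5 6 6 7 8 8 10

C = [5/58, 5/29, 19/58, 23/58, 25/58, 14/29, 37/58, 45/58, 27/29, 55/58, 1]
j=0: u_0=29/330 ∈ [5/58, 5/29) → index 1
j=1: u_1=59/330 ∈ [5/29, 19/58) → index 2
j=2: u_2=89/330 ∈ [5/29, 19/58) → index 2
j=3: u_3=119/330 ∈ [19/58, 23/58) → index 3
j=4: u_4=149/330 ∈ [25/58, 14/29) → index 5
j=5: u_5=179/330 ∈ [14/29, 37/58) → index 6
j=6: u_6=19/30 ∈ [14/29, 37/58) → index 6
j=7: u_7=239/330 ∈ [37/58, 45/58) → index 7
j=8: u_8=269/330 ∈ [45/58, 27/29) → index 8
j=9: u_9=299/330 ∈ [45/58, 27/29) → index 8
j=10: u_10=329/330 ∈ [55/58, 1) → index 10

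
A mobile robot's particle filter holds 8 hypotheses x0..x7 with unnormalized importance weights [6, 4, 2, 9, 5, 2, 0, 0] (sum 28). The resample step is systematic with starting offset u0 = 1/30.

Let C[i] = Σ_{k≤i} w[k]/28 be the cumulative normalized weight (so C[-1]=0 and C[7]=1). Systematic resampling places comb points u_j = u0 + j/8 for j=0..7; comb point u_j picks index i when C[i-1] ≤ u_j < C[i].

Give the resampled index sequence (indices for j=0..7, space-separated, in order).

0 0 1 2 3 3 4 4

C = [3/14, 5/14, 3/7, 3/4, 13/14, 1, 1, 1]
j=0: u_0=1/30 ∈ [0, 3/14) → index 0
j=1: u_1=19/120 ∈ [0, 3/14) → index 0
j=2: u_2=17/60 ∈ [3/14, 5/14) → index 1
j=3: u_3=49/120 ∈ [5/14, 3/7) → index 2
j=4: u_4=8/15 ∈ [3/7, 3/4) → index 3
j=5: u_5=79/120 ∈ [3/7, 3/4) → index 3
j=6: u_6=47/60 ∈ [3/4, 13/14) → index 4
j=7: u_7=109/120 ∈ [3/4, 13/14) → index 4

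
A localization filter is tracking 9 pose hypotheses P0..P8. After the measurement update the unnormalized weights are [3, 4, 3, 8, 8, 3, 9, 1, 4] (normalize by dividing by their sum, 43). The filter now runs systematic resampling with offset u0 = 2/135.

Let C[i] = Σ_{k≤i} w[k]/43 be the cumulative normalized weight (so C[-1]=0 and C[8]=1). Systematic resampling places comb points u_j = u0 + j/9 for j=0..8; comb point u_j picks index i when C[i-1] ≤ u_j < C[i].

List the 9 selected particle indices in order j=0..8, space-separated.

0 1 3 3 4 4 6 6 7

C = [3/43, 7/43, 10/43, 18/43, 26/43, 29/43, 38/43, 39/43, 1]
j=0: u_0=2/135 ∈ [0, 3/43) → index 0
j=1: u_1=17/135 ∈ [3/43, 7/43) → index 1
j=2: u_2=32/135 ∈ [10/43, 18/43) → index 3
j=3: u_3=47/135 ∈ [10/43, 18/43) → index 3
j=4: u_4=62/135 ∈ [18/43, 26/43) → index 4
j=5: u_5=77/135 ∈ [18/43, 26/43) → index 4
j=6: u_6=92/135 ∈ [29/43, 38/43) → index 6
j=7: u_7=107/135 ∈ [29/43, 38/43) → index 6
j=8: u_8=122/135 ∈ [38/43, 39/43) → index 7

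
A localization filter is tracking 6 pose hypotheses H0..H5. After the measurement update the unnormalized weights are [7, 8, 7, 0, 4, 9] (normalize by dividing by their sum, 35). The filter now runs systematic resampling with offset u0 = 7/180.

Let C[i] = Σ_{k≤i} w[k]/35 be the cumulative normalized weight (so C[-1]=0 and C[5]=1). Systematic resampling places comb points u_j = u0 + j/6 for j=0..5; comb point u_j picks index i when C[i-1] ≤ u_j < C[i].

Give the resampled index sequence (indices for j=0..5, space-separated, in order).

C = [1/5, 3/7, 22/35, 22/35, 26/35, 1]
j=0: u_0=7/180 ∈ [0, 1/5) → index 0
j=1: u_1=37/180 ∈ [1/5, 3/7) → index 1
j=2: u_2=67/180 ∈ [1/5, 3/7) → index 1
j=3: u_3=97/180 ∈ [3/7, 22/35) → index 2
j=4: u_4=127/180 ∈ [22/35, 26/35) → index 4
j=5: u_5=157/180 ∈ [26/35, 1) → index 5

0 1 1 2 4 5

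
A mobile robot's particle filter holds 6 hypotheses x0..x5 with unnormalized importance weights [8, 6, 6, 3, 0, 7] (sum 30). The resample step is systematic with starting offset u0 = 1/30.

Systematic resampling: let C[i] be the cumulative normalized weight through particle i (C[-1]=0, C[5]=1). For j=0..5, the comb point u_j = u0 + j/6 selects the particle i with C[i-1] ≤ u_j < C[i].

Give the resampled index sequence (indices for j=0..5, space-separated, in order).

0 0 1 2 3 5

C = [4/15, 7/15, 2/3, 23/30, 23/30, 1]
j=0: u_0=1/30 ∈ [0, 4/15) → index 0
j=1: u_1=1/5 ∈ [0, 4/15) → index 0
j=2: u_2=11/30 ∈ [4/15, 7/15) → index 1
j=3: u_3=8/15 ∈ [7/15, 2/3) → index 2
j=4: u_4=7/10 ∈ [2/3, 23/30) → index 3
j=5: u_5=13/15 ∈ [23/30, 1) → index 5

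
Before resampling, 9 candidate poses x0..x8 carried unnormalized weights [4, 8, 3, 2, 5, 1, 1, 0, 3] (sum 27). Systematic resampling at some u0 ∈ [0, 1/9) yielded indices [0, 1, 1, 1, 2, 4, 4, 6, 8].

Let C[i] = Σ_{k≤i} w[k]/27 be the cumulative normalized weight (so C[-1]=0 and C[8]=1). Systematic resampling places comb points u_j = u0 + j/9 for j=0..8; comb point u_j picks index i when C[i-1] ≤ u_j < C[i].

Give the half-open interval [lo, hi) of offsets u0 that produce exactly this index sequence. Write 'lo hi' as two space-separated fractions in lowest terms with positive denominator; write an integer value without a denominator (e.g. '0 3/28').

2/27 1/9

C = [4/27, 4/9, 5/9, 17/27, 22/27, 23/27, 8/9, 8/9, 1]
j=0 picked index 0: u0 ∈ [0, 4/27)
j=1 picked index 1: u0 ∈ [1/27, 1/3)
j=2 picked index 1: u0 ∈ [-2/27, 2/9)
j=3 picked index 1: u0 ∈ [-5/27, 1/9)
j=4 picked index 2: u0 ∈ [0, 1/9)
j=5 picked index 4: u0 ∈ [2/27, 7/27)
j=6 picked index 4: u0 ∈ [-1/27, 4/27)
j=7 picked index 6: u0 ∈ [2/27, 1/9)
j=8 picked index 8: u0 ∈ [0, 1/9)
intersection: [2/27, 1/9)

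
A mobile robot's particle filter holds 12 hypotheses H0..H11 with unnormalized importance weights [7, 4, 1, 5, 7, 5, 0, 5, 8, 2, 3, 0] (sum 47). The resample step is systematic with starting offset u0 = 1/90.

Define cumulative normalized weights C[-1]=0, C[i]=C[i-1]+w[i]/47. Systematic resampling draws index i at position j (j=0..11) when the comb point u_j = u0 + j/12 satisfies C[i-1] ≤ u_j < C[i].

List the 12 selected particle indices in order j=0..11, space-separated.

0 0 1 3 3 4 5 5 7 8 8 9

C = [7/47, 11/47, 12/47, 17/47, 24/47, 29/47, 29/47, 34/47, 42/47, 44/47, 1, 1]
j=0: u_0=1/90 ∈ [0, 7/47) → index 0
j=1: u_1=17/180 ∈ [0, 7/47) → index 0
j=2: u_2=8/45 ∈ [7/47, 11/47) → index 1
j=3: u_3=47/180 ∈ [12/47, 17/47) → index 3
j=4: u_4=31/90 ∈ [12/47, 17/47) → index 3
j=5: u_5=77/180 ∈ [17/47, 24/47) → index 4
j=6: u_6=23/45 ∈ [24/47, 29/47) → index 5
j=7: u_7=107/180 ∈ [24/47, 29/47) → index 5
j=8: u_8=61/90 ∈ [29/47, 34/47) → index 7
j=9: u_9=137/180 ∈ [34/47, 42/47) → index 8
j=10: u_10=38/45 ∈ [34/47, 42/47) → index 8
j=11: u_11=167/180 ∈ [42/47, 44/47) → index 9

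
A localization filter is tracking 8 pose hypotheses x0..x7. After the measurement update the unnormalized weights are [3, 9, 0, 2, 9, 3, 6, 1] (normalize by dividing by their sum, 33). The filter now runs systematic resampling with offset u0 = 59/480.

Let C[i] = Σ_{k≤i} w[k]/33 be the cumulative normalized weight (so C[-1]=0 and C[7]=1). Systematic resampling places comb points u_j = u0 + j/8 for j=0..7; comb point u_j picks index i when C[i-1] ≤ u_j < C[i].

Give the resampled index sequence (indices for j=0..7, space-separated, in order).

1 1 3 4 4 5 6 7

C = [1/11, 4/11, 4/11, 14/33, 23/33, 26/33, 32/33, 1]
j=0: u_0=59/480 ∈ [1/11, 4/11) → index 1
j=1: u_1=119/480 ∈ [1/11, 4/11) → index 1
j=2: u_2=179/480 ∈ [4/11, 14/33) → index 3
j=3: u_3=239/480 ∈ [14/33, 23/33) → index 4
j=4: u_4=299/480 ∈ [14/33, 23/33) → index 4
j=5: u_5=359/480 ∈ [23/33, 26/33) → index 5
j=6: u_6=419/480 ∈ [26/33, 32/33) → index 6
j=7: u_7=479/480 ∈ [32/33, 1) → index 7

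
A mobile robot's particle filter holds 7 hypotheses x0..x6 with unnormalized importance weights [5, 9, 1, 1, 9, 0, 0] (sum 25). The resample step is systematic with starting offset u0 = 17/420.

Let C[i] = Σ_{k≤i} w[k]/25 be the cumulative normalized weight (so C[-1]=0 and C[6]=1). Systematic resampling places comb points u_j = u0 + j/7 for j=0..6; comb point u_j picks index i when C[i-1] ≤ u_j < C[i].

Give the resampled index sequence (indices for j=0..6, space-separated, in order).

C = [1/5, 14/25, 3/5, 16/25, 1, 1, 1]
j=0: u_0=17/420 ∈ [0, 1/5) → index 0
j=1: u_1=11/60 ∈ [0, 1/5) → index 0
j=2: u_2=137/420 ∈ [1/5, 14/25) → index 1
j=3: u_3=197/420 ∈ [1/5, 14/25) → index 1
j=4: u_4=257/420 ∈ [3/5, 16/25) → index 3
j=5: u_5=317/420 ∈ [16/25, 1) → index 4
j=6: u_6=377/420 ∈ [16/25, 1) → index 4

0 0 1 1 3 4 4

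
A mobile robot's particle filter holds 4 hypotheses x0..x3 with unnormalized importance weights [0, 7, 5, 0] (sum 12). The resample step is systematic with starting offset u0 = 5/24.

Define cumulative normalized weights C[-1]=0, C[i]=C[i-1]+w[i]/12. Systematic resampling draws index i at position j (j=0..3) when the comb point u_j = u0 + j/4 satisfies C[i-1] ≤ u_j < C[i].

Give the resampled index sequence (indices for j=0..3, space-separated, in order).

C = [0, 7/12, 1, 1]
j=0: u_0=5/24 ∈ [0, 7/12) → index 1
j=1: u_1=11/24 ∈ [0, 7/12) → index 1
j=2: u_2=17/24 ∈ [7/12, 1) → index 2
j=3: u_3=23/24 ∈ [7/12, 1) → index 2

1 1 2 2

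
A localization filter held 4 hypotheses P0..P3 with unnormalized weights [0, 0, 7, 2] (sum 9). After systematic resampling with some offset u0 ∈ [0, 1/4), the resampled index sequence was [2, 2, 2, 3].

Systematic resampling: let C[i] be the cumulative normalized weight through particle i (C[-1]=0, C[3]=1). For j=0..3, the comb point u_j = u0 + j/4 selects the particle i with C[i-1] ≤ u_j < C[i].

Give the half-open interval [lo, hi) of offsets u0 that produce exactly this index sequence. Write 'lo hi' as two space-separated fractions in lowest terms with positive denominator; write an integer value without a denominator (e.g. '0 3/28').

1/36 1/4

C = [0, 0, 7/9, 1]
j=0 picked index 2: u0 ∈ [0, 7/9)
j=1 picked index 2: u0 ∈ [-1/4, 19/36)
j=2 picked index 2: u0 ∈ [-1/2, 5/18)
j=3 picked index 3: u0 ∈ [1/36, 1/4)
intersection: [1/36, 1/4)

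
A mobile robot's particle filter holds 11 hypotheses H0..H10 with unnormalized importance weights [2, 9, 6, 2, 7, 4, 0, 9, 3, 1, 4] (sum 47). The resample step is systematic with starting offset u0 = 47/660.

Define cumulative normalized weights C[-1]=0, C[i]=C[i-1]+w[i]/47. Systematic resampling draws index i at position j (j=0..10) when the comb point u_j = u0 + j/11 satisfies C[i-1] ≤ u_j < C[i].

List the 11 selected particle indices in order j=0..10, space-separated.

C = [2/47, 11/47, 17/47, 19/47, 26/47, 30/47, 30/47, 39/47, 42/47, 43/47, 1]
j=0: u_0=47/660 ∈ [2/47, 11/47) → index 1
j=1: u_1=107/660 ∈ [2/47, 11/47) → index 1
j=2: u_2=167/660 ∈ [11/47, 17/47) → index 2
j=3: u_3=227/660 ∈ [11/47, 17/47) → index 2
j=4: u_4=287/660 ∈ [19/47, 26/47) → index 4
j=5: u_5=347/660 ∈ [19/47, 26/47) → index 4
j=6: u_6=37/60 ∈ [26/47, 30/47) → index 5
j=7: u_7=467/660 ∈ [30/47, 39/47) → index 7
j=8: u_8=527/660 ∈ [30/47, 39/47) → index 7
j=9: u_9=587/660 ∈ [39/47, 42/47) → index 8
j=10: u_10=647/660 ∈ [43/47, 1) → index 10

1 1 2 2 4 4 5 7 7 8 10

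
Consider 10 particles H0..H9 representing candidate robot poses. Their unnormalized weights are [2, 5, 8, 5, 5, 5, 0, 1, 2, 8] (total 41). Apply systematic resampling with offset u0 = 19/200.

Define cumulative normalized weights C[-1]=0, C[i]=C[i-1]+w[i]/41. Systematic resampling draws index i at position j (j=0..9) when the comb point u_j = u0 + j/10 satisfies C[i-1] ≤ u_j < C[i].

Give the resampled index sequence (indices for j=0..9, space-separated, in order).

C = [2/41, 7/41, 15/41, 20/41, 25/41, 30/41, 30/41, 31/41, 33/41, 1]
j=0: u_0=19/200 ∈ [2/41, 7/41) → index 1
j=1: u_1=39/200 ∈ [7/41, 15/41) → index 2
j=2: u_2=59/200 ∈ [7/41, 15/41) → index 2
j=3: u_3=79/200 ∈ [15/41, 20/41) → index 3
j=4: u_4=99/200 ∈ [20/41, 25/41) → index 4
j=5: u_5=119/200 ∈ [20/41, 25/41) → index 4
j=6: u_6=139/200 ∈ [25/41, 30/41) → index 5
j=7: u_7=159/200 ∈ [31/41, 33/41) → index 8
j=8: u_8=179/200 ∈ [33/41, 1) → index 9
j=9: u_9=199/200 ∈ [33/41, 1) → index 9

1 2 2 3 4 4 5 8 9 9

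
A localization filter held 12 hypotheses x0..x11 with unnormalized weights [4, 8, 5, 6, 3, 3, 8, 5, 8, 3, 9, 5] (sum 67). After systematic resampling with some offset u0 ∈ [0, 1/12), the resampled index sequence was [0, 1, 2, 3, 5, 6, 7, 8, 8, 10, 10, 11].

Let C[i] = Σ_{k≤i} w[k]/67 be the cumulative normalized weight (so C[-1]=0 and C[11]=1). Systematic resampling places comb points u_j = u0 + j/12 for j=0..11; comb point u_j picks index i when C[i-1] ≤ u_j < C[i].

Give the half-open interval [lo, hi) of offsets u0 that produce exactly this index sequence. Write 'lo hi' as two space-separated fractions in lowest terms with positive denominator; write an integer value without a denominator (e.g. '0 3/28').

11/201 4/67

C = [4/67, 12/67, 17/67, 23/67, 26/67, 29/67, 37/67, 42/67, 50/67, 53/67, 62/67, 1]
j=0 picked index 0: u0 ∈ [0, 4/67)
j=1 picked index 1: u0 ∈ [-19/804, 77/804)
j=2 picked index 2: u0 ∈ [5/402, 35/402)
j=3 picked index 3: u0 ∈ [1/268, 25/268)
j=4 picked index 5: u0 ∈ [11/201, 20/201)
j=5 picked index 6: u0 ∈ [13/804, 109/804)
j=6 picked index 7: u0 ∈ [7/134, 17/134)
j=7 picked index 8: u0 ∈ [35/804, 131/804)
j=8 picked index 8: u0 ∈ [-8/201, 16/201)
j=9 picked index 10: u0 ∈ [11/268, 47/268)
j=10 picked index 10: u0 ∈ [-17/402, 37/402)
j=11 picked index 11: u0 ∈ [7/804, 1/12)
intersection: [11/201, 4/67)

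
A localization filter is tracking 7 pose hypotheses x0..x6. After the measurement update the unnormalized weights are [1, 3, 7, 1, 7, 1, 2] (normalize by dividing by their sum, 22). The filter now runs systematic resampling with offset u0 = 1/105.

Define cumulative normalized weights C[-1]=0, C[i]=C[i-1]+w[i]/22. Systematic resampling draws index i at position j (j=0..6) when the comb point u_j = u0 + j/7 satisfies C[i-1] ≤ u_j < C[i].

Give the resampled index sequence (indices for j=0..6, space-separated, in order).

C = [1/22, 2/11, 1/2, 6/11, 19/22, 10/11, 1]
j=0: u_0=1/105 ∈ [0, 1/22) → index 0
j=1: u_1=16/105 ∈ [1/22, 2/11) → index 1
j=2: u_2=31/105 ∈ [2/11, 1/2) → index 2
j=3: u_3=46/105 ∈ [2/11, 1/2) → index 2
j=4: u_4=61/105 ∈ [6/11, 19/22) → index 4
j=5: u_5=76/105 ∈ [6/11, 19/22) → index 4
j=6: u_6=13/15 ∈ [19/22, 10/11) → index 5

0 1 2 2 4 4 5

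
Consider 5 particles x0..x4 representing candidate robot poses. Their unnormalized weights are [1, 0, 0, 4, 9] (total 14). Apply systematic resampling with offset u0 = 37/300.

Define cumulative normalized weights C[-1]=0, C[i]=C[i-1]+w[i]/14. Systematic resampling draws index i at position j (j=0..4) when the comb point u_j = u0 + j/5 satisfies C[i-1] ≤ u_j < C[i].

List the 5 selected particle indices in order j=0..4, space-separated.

C = [1/14, 1/14, 1/14, 5/14, 1]
j=0: u_0=37/300 ∈ [1/14, 5/14) → index 3
j=1: u_1=97/300 ∈ [1/14, 5/14) → index 3
j=2: u_2=157/300 ∈ [5/14, 1) → index 4
j=3: u_3=217/300 ∈ [5/14, 1) → index 4
j=4: u_4=277/300 ∈ [5/14, 1) → index 4

3 3 4 4 4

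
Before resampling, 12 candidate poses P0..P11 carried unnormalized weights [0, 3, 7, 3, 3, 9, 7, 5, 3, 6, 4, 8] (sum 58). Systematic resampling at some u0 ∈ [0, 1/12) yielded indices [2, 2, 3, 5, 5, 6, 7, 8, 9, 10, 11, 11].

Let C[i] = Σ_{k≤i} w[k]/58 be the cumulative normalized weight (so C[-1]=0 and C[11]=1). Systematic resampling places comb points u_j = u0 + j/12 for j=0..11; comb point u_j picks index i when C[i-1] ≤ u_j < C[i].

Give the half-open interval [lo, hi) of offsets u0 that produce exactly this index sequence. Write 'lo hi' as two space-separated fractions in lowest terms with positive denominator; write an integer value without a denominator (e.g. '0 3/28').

19/348 5/87

C = [0, 3/58, 5/29, 13/58, 8/29, 25/58, 16/29, 37/58, 20/29, 23/29, 25/29, 1]
j=0 picked index 2: u0 ∈ [3/58, 5/29)
j=1 picked index 2: u0 ∈ [-11/348, 31/348)
j=2 picked index 3: u0 ∈ [1/174, 5/87)
j=3 picked index 5: u0 ∈ [3/116, 21/116)
j=4 picked index 5: u0 ∈ [-5/87, 17/174)
j=5 picked index 6: u0 ∈ [5/348, 47/348)
j=6 picked index 7: u0 ∈ [3/58, 4/29)
j=7 picked index 8: u0 ∈ [19/348, 37/348)
j=8 picked index 9: u0 ∈ [2/87, 11/87)
j=9 picked index 10: u0 ∈ [5/116, 13/116)
j=10 picked index 11: u0 ∈ [5/174, 1/6)
j=11 picked index 11: u0 ∈ [-19/348, 1/12)
intersection: [19/348, 5/87)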